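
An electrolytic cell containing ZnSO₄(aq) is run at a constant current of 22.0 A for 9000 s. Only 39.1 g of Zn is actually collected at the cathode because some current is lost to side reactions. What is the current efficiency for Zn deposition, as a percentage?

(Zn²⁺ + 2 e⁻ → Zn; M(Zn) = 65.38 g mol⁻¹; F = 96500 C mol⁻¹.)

Q = I·t = 22.00 × 9000.0 = 198000 C; n(e⁻) = 198000/96500 = 2.052 mol.
Theoretical n(Zn) = n(e⁻)/2 = 1.026 mol, i.e. m_theo = 1.026 × 65.38 = 67.07 g.
Efficiency = m_actual / m_theo = 39.1 / 67.07 = 58.3 %.

58.3 %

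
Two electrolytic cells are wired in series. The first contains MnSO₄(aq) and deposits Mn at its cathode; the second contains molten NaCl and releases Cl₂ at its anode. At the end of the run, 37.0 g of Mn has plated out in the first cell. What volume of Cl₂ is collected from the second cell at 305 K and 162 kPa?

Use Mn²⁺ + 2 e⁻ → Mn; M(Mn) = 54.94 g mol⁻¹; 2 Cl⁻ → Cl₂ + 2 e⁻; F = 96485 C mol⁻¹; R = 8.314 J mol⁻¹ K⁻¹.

10.5 L

n(Mn) = 37.0 / 54.94 = 0.6735 mol, so n(e⁻) = 2 × 0.6735 = 1.347 mol.
The cells are in series, so the same 1.347 mol of electrons passes through the second cell.
2 Cl⁻ → Cl₂ + 2 e⁻ — 2 mol e⁻ per mol Cl₂, so n(Cl₂) = 1.347/2 = 0.6735 mol.
V = nRT/P = (0.6735 × 8.314 × 305) / (162 × 10³) = 0.0105 m³ = 10.5 L.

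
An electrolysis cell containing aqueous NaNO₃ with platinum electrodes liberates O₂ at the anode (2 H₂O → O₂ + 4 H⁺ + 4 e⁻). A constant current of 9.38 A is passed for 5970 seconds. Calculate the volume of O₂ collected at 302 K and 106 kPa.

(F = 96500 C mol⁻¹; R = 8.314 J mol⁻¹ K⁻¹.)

Q = I·t = 9.380 A × 5970.0 s = 56000 C.
n(e⁻) = Q/F = 56000 / 96500 = 0.5803 mol.
4 electrons are transferred per O₂ molecule, so n(O₂) = 0.5803 / 4 = 0.1451 mol.
V = nRT/P = (0.1451 × 8.314 × 302) / (106 × 10³ Pa) = 0.00344 m³ = 3.44 L.

3.44 L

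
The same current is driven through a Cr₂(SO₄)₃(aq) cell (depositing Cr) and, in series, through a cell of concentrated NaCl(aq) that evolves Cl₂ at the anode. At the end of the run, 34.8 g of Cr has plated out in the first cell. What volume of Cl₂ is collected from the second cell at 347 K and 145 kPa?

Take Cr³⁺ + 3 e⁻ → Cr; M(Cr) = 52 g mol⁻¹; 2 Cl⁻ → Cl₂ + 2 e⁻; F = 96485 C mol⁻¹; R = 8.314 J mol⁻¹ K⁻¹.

20.0 L

n(Cr) = 34.8 / 52 = 0.6692 mol, so n(e⁻) = 3 × 0.6692 = 2.008 mol.
The cells are in series, so the same 2.008 mol of electrons passes through the second cell.
2 Cl⁻ → Cl₂ + 2 e⁻ — 2 mol e⁻ per mol Cl₂, so n(Cl₂) = 2.008/2 = 1.004 mol.
V = nRT/P = (1.004 × 8.314 × 347) / (145 × 10³) = 0.0200 m³ = 20.0 L.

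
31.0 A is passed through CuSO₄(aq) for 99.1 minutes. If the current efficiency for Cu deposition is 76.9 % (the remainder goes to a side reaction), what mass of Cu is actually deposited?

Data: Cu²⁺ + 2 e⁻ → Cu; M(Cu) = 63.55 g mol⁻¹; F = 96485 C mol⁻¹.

Q = I·t = 31.00 × 5946.0 = 184300 C.
n(e⁻) = 184300/96485 = 1.910 mol; theoretically n(Cu) = 1.910/2 = 0.9552 mol, m_theo = 60.70 g.
At 76.9 % efficiency, m_actual = 0.769 × 60.70 = 46.7 g.

46.7 g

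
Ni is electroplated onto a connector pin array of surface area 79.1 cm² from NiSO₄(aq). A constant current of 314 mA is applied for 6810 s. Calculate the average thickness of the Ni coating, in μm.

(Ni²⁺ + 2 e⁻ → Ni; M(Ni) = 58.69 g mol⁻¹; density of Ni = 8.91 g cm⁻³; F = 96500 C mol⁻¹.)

9.23 μm

Q = I·t = 0.3140 × 6810.0 = 2138 C; n(e⁻) = 0.02216 mol.
n(Ni) = n(e⁻)/2 = 0.01108 mol, so m = 0.01108 × 58.69 = 0.6503 g.
Volume = m/ρ = 0.6503 / 8.91 = 0.07298 cm³.
Thickness = V/A = 0.07298 / 79.1 = 9.23 × 10⁻⁴ cm = 9.23 μm.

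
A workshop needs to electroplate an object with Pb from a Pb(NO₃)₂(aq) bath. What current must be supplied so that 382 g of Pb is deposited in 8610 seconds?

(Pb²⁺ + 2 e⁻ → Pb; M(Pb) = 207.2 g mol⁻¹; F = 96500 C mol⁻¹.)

n(Pb) = 382 / 207.2 = 1.844 mol.
n(e⁻) = 2 × 1.844 = 3.687 mol.
Q = n(e⁻)·F = 3.687 × 96500 = 355800 C.
I = Q/t = 355800 / 8610.0 s = 41.3 A.

41.3 A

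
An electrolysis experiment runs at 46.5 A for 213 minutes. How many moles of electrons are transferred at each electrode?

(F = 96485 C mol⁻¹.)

Q = I·t = 46.50 A × 12780 s = 594300 C.
n(e⁻) = Q/F = 594300 / 96485 = 6.16 mol.

6.16 mol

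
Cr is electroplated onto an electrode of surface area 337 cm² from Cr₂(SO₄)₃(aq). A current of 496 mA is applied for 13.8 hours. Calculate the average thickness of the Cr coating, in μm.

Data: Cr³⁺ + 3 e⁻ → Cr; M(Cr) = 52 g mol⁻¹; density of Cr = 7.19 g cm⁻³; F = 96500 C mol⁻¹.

18.3 μm

Q = I·t = 0.4960 × 49680 = 24640 C; n(e⁻) = 0.2554 mol.
n(Cr) = n(e⁻)/3 = 0.08512 mol, so m = 0.08512 × 52 = 4.426 g.
Volume = m/ρ = 4.426 / 7.19 = 0.6156 cm³.
Thickness = V/A = 0.6156 / 337 = 0.00183 cm = 18.3 μm.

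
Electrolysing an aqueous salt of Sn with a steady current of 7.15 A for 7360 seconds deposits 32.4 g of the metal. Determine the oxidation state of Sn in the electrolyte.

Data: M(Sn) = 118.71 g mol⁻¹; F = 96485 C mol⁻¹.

+2

Q = I·t = 7.150 A × 7360.0 s = 52620 C, so n(e⁻) = 52620/96485 = 0.5454 mol.
n(Sn) deposited = 32.4 / 118.71 = 0.2729 mol.
Electrons per atom = n(e⁻)/n(Sn) = 0.5454 / 0.2729 = 2.00 ≈ 2, so the ion is Sn²⁺.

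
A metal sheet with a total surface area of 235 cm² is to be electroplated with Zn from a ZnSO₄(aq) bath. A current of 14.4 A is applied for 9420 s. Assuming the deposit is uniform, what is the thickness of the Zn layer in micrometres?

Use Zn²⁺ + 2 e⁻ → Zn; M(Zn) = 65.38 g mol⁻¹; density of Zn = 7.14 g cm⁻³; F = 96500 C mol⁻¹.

274 μm

Q = I·t = 14.40 × 9420.0 = 135600 C; n(e⁻) = 1.406 mol.
n(Zn) = n(e⁻)/2 = 0.7028 mol, so m = 0.7028 × 65.38 = 45.95 g.
Volume = m/ρ = 45.95 / 7.14 = 6.436 cm³.
Thickness = V/A = 6.436 / 235 = 0.0274 cm = 274 μm.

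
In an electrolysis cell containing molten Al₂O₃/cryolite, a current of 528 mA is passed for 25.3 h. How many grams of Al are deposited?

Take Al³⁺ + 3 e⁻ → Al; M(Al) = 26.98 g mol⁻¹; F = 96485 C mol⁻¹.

4.48 g

Q = I·t = 0.5280 A × 91080 s = 48090 C.
n(e⁻) = Q/F = 48090 / 96485 = 0.4984 mol.
Al³⁺ + 3 e⁻ → Al, so n(Al) = n(e⁻)/3 = 0.1661 mol.
m = n·M = 0.1661 × 26.98 = 4.48 g.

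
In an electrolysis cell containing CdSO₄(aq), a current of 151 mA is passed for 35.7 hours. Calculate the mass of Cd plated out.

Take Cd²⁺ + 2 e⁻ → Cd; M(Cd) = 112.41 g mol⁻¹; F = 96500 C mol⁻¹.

Q = I·t = 0.1510 A × 128520 s = 19410 C.
n(e⁻) = Q/F = 19410 / 96500 = 0.2011 mol.
Cd²⁺ + 2 e⁻ → Cd, so n(Cd) = n(e⁻)/2 = 0.1006 mol.
m = n·M = 0.1006 × 112.41 = 11.3 g.

11.3 g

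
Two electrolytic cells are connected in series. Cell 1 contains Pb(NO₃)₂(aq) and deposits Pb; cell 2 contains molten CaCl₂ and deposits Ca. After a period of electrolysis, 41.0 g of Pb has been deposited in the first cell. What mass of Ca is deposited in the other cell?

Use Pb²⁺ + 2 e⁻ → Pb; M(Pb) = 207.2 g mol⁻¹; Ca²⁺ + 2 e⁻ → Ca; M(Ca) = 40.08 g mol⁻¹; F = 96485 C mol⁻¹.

n(Pb) = 41.0 / 207.2 = 0.1979 mol.
Since Pb²⁺ + 2 e⁻ → Pb, n(e⁻) passed = 2 × 0.1979 = 0.3958 mol.
Cells in series carry the same charge, so the same 0.3958 mol of electrons passes through cell 2.
Ca²⁺ + 2 e⁻ → Ca, so n(Ca) = 0.3958 / 2 = 0.1979 mol.
m(Ca) = 0.1979 × 40.08 = 7.93 g.

7.93 g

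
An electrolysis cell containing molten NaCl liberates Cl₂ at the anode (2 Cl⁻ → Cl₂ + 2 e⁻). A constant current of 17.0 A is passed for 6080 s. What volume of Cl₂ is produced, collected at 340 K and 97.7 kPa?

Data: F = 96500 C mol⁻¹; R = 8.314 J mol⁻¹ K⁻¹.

15.5 L

Q = I·t = 17.00 A × 6080.0 s = 103400 C.
n(e⁻) = Q/F = 103400 / 96500 = 1.071 mol.
2 electrons are transferred per Cl₂ molecule, so n(Cl₂) = 1.071 / 2 = 0.5355 mol.
V = nRT/P = (0.5355 × 8.314 × 340) / (97.7 × 10³ Pa) = 0.0155 m³ = 15.5 L.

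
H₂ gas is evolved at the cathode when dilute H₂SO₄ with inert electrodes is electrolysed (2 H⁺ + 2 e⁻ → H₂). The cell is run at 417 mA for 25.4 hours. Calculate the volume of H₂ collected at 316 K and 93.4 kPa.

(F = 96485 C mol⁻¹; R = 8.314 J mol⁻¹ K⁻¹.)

5.56 L

Q = I·t = 0.4170 A × 91440 s = 38130 C.
n(e⁻) = Q/F = 38130 / 96485 = 0.3952 mol.
2 electrons are transferred per H₂ molecule, so n(H₂) = 0.3952 / 2 = 0.1976 mol.
V = nRT/P = (0.1976 × 8.314 × 316) / (93.4 × 10³ Pa) = 0.00556 m³ = 5.56 L.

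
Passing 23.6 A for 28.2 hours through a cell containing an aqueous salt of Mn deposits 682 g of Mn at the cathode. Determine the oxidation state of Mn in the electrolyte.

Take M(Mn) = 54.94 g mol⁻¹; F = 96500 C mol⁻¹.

Q = I·t = 23.60 A × 101520 s = 2396000 C, so n(e⁻) = 2396000/96500 = 24.83 mol.
n(Mn) deposited = 682 / 54.94 = 12.41 mol.
Electrons per atom = n(e⁻)/n(Mn) = 24.83 / 12.41 = 2.00 ≈ 2, so the ion is Mn²⁺.

+2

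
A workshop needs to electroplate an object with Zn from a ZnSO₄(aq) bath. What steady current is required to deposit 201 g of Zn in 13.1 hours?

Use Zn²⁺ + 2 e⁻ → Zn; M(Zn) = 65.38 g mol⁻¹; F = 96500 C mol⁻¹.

n(Zn) = 201 / 65.38 = 3.074 mol.
n(e⁻) = 2 × 3.074 = 6.149 mol.
Q = n(e⁻)·F = 6.149 × 96500 = 593300 C.
I = Q/t = 593300 / 47160 s = 12.6 A.

12.6 A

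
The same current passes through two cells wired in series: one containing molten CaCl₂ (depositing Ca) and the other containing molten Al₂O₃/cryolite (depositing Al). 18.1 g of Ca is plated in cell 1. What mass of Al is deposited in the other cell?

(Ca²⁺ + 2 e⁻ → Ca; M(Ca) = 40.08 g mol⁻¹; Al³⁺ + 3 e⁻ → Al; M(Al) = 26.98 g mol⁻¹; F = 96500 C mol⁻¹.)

8.12 g

n(Ca) = 18.1 / 40.08 = 0.4516 mol.
Since Ca²⁺ + 2 e⁻ → Ca, n(e⁻) passed = 2 × 0.4516 = 0.9032 mol.
Cells in series carry the same charge, so the same 0.9032 mol of electrons passes through cell 2.
Al³⁺ + 3 e⁻ → Al, so n(Al) = 0.9032 / 3 = 0.3011 mol.
m(Al) = 0.3011 × 26.98 = 8.12 g.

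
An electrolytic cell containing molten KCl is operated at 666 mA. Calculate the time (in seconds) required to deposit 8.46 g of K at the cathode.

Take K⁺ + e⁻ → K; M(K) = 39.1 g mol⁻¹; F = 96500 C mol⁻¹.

31400 s

n(K) = m/M = 8.46 / 39.1 = 0.2164 mol.
Each K atom requires 1 electron, so n(e⁻) = 1 × 0.2164 = 0.2164 mol.
Q = n(e⁻)·F = 0.2164 × 96500 = 20880 C.
t = Q/I = 20880 / 0.6660 A = 31350 s.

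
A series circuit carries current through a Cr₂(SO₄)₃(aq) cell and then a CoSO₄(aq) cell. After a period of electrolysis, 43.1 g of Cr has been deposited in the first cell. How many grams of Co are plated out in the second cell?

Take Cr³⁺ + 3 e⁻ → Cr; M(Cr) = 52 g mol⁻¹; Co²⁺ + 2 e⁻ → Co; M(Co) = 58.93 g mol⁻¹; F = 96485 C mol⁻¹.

n(Cr) = 43.1 / 52 = 0.8288 mol.
Since Cr³⁺ + 3 e⁻ → Cr, n(e⁻) passed = 3 × 0.8288 = 2.487 mol.
Cells in series carry the same charge, so the same 2.487 mol of electrons passes through cell 2.
Co²⁺ + 2 e⁻ → Co, so n(Co) = 2.487 / 2 = 1.243 mol.
m(Co) = 1.243 × 58.93 = 73.3 g.

73.3 g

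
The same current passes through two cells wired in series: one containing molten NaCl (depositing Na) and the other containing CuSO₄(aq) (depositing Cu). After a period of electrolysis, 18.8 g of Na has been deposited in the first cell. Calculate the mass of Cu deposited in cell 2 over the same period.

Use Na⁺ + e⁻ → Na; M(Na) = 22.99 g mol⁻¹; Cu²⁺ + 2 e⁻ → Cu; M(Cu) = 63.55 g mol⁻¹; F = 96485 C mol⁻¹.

n(Na) = 18.8 / 22.99 = 0.8177 mol.
Since Na⁺ + e⁻ → Na, n(e⁻) passed = 1 × 0.8177 = 0.8177 mol.
Cells in series carry the same charge, so the same 0.8177 mol of electrons passes through cell 2.
Cu²⁺ + 2 e⁻ → Cu, so n(Cu) = 0.8177 / 2 = 0.4089 mol.
m(Cu) = 0.4089 × 63.55 = 26.0 g.

26.0 g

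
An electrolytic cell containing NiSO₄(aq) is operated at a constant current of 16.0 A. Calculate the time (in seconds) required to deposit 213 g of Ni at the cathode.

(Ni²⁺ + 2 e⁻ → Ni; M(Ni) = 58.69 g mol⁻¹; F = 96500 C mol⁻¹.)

43800 s

n(Ni) = m/M = 213 / 58.69 = 3.629 mol.
Each Ni atom requires 2 electrons, so n(e⁻) = 2 × 3.629 = 7.258 mol.
Q = n(e⁻)·F = 7.258 × 96500 = 700400 C.
t = Q/I = 700400 / 16.00 A = 43780 s.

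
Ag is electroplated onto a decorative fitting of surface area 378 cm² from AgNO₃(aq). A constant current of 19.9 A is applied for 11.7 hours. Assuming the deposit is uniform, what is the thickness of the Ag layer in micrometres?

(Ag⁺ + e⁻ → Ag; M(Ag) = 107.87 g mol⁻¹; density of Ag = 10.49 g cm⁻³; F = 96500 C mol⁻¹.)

Q = I·t = 19.90 × 42120 = 838200 C; n(e⁻) = 8.686 mol.
n(Ag) = n(e⁻)/1 = 8.686 mol, so m = 8.686 × 107.87 = 936.9 g.
Volume = m/ρ = 936.9 / 10.49 = 89.32 cm³.
Thickness = V/A = 89.32 / 378 = 0.236 cm = 2360 μm.

2360 μm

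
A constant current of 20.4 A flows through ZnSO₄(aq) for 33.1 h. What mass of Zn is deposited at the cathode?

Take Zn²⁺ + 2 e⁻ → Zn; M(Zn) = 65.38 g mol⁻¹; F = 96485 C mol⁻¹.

824 g

Q = I·t = 20.40 A × 119160 s = 2431000 C.
n(e⁻) = Q/F = 2431000 / 96485 = 25.19 mol.
Zn²⁺ + 2 e⁻ → Zn, so n(Zn) = n(e⁻)/2 = 12.60 mol.
m = n·M = 12.60 × 65.38 = 824 g.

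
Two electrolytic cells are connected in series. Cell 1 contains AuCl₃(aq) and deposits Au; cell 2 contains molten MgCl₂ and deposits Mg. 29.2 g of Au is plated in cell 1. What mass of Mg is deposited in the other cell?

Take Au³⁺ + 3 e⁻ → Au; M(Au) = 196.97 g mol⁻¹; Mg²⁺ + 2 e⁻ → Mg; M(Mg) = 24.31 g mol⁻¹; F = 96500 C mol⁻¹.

5.41 g

n(Au) = 29.2 / 196.97 = 0.1482 mol.
Since Au³⁺ + 3 e⁻ → Au, n(e⁻) passed = 3 × 0.1482 = 0.4447 mol.
Cells in series carry the same charge, so the same 0.4447 mol of electrons passes through cell 2.
Mg²⁺ + 2 e⁻ → Mg, so n(Mg) = 0.4447 / 2 = 0.2224 mol.
m(Mg) = 0.2224 × 24.31 = 5.41 g.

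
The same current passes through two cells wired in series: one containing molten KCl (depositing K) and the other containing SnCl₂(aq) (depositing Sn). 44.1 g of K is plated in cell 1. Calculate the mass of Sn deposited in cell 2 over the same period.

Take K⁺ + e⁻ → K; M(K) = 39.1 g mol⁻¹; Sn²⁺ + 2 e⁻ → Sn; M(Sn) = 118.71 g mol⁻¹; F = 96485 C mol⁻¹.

n(K) = 44.1 / 39.1 = 1.128 mol.
Since K⁺ + e⁻ → K, n(e⁻) passed = 1 × 1.128 = 1.128 mol.
Cells in series carry the same charge, so the same 1.128 mol of electrons passes through cell 2.
Sn²⁺ + 2 e⁻ → Sn, so n(Sn) = 1.128 / 2 = 0.5639 mol.
m(Sn) = 0.5639 × 118.71 = 66.9 g.

66.9 g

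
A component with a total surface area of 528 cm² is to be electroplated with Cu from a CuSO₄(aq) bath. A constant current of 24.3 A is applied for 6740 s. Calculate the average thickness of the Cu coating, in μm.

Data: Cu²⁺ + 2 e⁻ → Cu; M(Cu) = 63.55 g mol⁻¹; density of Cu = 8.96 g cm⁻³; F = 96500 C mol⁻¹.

Q = I·t = 24.30 × 6740.0 = 163800 C; n(e⁻) = 1.697 mol.
n(Cu) = n(e⁻)/2 = 0.8486 mol, so m = 0.8486 × 63.55 = 53.93 g.
Volume = m/ρ = 53.93 / 8.96 = 6.019 cm³.
Thickness = V/A = 6.019 / 528 = 0.0114 cm = 114 μm.

114 μm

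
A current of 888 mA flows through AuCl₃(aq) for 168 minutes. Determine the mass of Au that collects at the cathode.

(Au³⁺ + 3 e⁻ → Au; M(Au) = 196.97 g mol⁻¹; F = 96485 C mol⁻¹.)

Q = I·t = 0.8880 A × 10080 s = 8951 C.
n(e⁻) = Q/F = 8951 / 96485 = 0.09277 mol.
Au³⁺ + 3 e⁻ → Au, so n(Au) = n(e⁻)/3 = 0.03092 mol.
m = n·M = 0.03092 × 196.97 = 6.09 g.

6.09 g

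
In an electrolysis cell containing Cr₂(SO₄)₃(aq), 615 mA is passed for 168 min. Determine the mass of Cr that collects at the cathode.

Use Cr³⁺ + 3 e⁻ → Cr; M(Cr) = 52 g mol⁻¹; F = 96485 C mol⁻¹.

Q = I·t = 0.6150 A × 10080 s = 6199 C.
n(e⁻) = Q/F = 6199 / 96485 = 0.06425 mol.
Cr³⁺ + 3 e⁻ → Cr, so n(Cr) = n(e⁻)/3 = 0.02142 mol.
m = n·M = 0.02142 × 52 = 1.11 g.

1.11 g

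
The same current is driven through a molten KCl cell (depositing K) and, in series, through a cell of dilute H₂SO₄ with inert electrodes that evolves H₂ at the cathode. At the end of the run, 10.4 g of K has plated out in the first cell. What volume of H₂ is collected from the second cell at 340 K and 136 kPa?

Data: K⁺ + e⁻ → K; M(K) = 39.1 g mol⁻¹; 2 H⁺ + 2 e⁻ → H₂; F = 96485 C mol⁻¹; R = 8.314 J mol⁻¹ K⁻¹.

n(K) = 10.4 / 39.1 = 0.2660 mol, so n(e⁻) = 1 × 0.2660 = 0.2660 mol.
The cells are in series, so the same 0.2660 mol of electrons passes through the second cell.
2 H⁺ + 2 e⁻ → H₂ — 2 mol e⁻ per mol H₂, so n(H₂) = 0.2660/2 = 0.1330 mol.
V = nRT/P = (0.1330 × 8.314 × 340) / (136 × 10³) = 0.00276 m³ = 2.76 L.

2.76 L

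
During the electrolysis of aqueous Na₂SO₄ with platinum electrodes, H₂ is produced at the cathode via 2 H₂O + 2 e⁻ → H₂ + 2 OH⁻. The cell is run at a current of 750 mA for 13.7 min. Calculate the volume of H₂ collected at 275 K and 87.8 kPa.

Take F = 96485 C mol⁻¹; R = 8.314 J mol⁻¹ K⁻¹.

0.0832 L

Q = I·t = 0.7500 A × 822.00 s = 616.5 C.
n(e⁻) = Q/F = 616.5 / 96485 = 0.006390 mol.
2 electrons are transferred per H₂ molecule, so n(H₂) = 0.006390 / 2 = 0.003195 mol.
V = nRT/P = (0.003195 × 8.314 × 275) / (87.8 × 10³ Pa) = 8.32 × 10⁻⁵ m³ = 0.0832 L.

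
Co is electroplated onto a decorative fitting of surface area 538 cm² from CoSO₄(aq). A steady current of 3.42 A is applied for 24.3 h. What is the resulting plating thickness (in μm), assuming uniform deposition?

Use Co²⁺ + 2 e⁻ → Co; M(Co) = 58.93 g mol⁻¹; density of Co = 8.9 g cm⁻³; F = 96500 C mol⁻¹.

191 μm

Q = I·t = 3.420 × 87480 = 299200 C; n(e⁻) = 3.100 mol.
n(Co) = n(e⁻)/2 = 1.550 mol, so m = 1.550 × 58.93 = 91.35 g.
Volume = m/ρ = 91.35 / 8.9 = 10.26 cm³.
Thickness = V/A = 10.26 / 538 = 0.0191 cm = 191 μm.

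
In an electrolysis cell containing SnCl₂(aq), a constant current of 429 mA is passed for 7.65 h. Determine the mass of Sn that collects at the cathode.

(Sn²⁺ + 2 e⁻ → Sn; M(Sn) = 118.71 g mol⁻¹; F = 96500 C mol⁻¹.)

Q = I·t = 0.4290 A × 27540 s = 11810 C.
n(e⁻) = Q/F = 11810 / 96500 = 0.1224 mol.
Sn²⁺ + 2 e⁻ → Sn, so n(Sn) = n(e⁻)/2 = 0.06122 mol.
m = n·M = 0.06122 × 118.71 = 7.27 g.

7.27 g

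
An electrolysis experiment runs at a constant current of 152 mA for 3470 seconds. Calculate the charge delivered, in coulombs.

Q = I·t = 0.1520 A × 3470.0 s = 527 C.

527 C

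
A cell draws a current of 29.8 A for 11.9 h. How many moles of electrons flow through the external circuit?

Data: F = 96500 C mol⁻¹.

13.2 mol

Q = I·t = 29.80 A × 42840 s = 1277000 C.
n(e⁻) = Q/F = 1277000 / 96500 = 13.2 mol.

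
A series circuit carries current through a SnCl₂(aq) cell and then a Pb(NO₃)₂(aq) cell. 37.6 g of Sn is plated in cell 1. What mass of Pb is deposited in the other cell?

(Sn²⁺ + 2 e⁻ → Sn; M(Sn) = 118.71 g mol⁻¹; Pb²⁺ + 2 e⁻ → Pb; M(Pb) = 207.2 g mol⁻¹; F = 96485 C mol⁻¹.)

65.6 g

n(Sn) = 37.6 / 118.71 = 0.3167 mol.
Since Sn²⁺ + 2 e⁻ → Sn, n(e⁻) passed = 2 × 0.3167 = 0.6335 mol.
Cells in series carry the same charge, so the same 0.6335 mol of electrons passes through cell 2.
Pb²⁺ + 2 e⁻ → Pb, so n(Pb) = 0.6335 / 2 = 0.3167 mol.
m(Pb) = 0.3167 × 207.2 = 65.6 g.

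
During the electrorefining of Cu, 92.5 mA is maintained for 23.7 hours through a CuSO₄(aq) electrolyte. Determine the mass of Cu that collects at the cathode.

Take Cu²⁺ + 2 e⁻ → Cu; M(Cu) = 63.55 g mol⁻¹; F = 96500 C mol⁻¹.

Q = I·t = 0.09250 A × 85320 s = 7892 C.
n(e⁻) = Q/F = 7892 / 96500 = 0.08178 mol.
Cu²⁺ + 2 e⁻ → Cu, so n(Cu) = n(e⁻)/2 = 0.04089 mol.
m = n·M = 0.04089 × 63.55 = 2.60 g.

2.60 g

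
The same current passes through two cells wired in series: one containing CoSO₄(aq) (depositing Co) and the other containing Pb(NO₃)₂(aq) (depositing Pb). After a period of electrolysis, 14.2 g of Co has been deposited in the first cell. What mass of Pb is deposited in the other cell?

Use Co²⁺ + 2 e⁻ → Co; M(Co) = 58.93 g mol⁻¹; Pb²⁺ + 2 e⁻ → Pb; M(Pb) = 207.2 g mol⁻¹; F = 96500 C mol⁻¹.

n(Co) = 14.2 / 58.93 = 0.2410 mol.
Since Co²⁺ + 2 e⁻ → Co, n(e⁻) passed = 2 × 0.2410 = 0.4819 mol.
Cells in series carry the same charge, so the same 0.4819 mol of electrons passes through cell 2.
Pb²⁺ + 2 e⁻ → Pb, so n(Pb) = 0.4819 / 2 = 0.2410 mol.
m(Pb) = 0.2410 × 207.2 = 49.9 g.

49.9 g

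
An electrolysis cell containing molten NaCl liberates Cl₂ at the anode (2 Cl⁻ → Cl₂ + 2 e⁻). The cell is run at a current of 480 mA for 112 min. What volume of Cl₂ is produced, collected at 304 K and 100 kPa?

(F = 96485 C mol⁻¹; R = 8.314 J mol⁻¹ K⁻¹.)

Q = I·t = 0.4800 A × 6720.0 s = 3226 C.
n(e⁻) = Q/F = 3226 / 96485 = 0.03343 mol.
2 electrons are transferred per Cl₂ molecule, so n(Cl₂) = 0.03343 / 2 = 0.01672 mol.
V = nRT/P = (0.01672 × 8.314 × 304) / (100 × 10³ Pa) = 4.22 × 10⁻⁴ m³ = 0.422 L.

0.422 L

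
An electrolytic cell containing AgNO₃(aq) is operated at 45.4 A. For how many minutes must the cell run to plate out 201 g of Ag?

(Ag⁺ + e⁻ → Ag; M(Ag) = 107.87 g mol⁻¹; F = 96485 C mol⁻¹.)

66.0 min

n(Ag) = m/M = 201 / 107.87 = 1.863 mol.
Each Ag atom requires 1 electron, so n(e⁻) = 1 × 1.863 = 1.863 mol.
Q = n(e⁻)·F = 1.863 × 96485 = 179800 C.
t = Q/I = 179800 / 45.40 A = 3960 s = 66.0 min.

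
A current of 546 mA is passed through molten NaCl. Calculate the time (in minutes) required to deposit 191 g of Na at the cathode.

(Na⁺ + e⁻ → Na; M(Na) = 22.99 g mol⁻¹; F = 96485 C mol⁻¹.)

n(Na) = m/M = 191 / 22.99 = 8.308 mol.
Each Na atom requires 1 electron, so n(e⁻) = 1 × 8.308 = 8.308 mol.
Q = n(e⁻)·F = 8.308 × 96485 = 801600 C.
t = Q/I = 801600 / 0.5460 A = 1468000 s = 24500 min.

24500 min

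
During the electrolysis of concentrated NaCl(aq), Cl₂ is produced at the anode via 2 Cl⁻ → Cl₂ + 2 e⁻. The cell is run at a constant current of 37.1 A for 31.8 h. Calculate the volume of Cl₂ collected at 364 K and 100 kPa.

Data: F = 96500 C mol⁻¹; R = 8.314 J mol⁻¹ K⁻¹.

Q = I·t = 37.10 A × 114480 s = 4247000 C.
n(e⁻) = Q/F = 4247000 / 96500 = 44.01 mol.
2 electrons are transferred per Cl₂ molecule, so n(Cl₂) = 44.01 / 2 = 22.01 mol.
V = nRT/P = (22.01 × 8.314 × 364) / (100 × 10³ Pa) = 0.666 m³ = 666 L.

666 L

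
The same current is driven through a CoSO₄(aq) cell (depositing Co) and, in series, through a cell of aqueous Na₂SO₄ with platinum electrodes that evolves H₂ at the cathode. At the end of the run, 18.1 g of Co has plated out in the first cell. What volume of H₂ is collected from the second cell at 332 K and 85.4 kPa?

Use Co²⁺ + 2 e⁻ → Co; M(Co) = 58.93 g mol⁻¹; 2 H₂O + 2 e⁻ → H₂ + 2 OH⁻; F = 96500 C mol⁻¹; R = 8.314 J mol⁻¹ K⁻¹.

9.93 L

n(Co) = 18.1 / 58.93 = 0.3071 mol, so n(e⁻) = 2 × 0.3071 = 0.6143 mol.
The cells are in series, so the same 0.6143 mol of electrons passes through the second cell.
2 H₂O + 2 e⁻ → H₂ + 2 OH⁻ — 2 mol e⁻ per mol H₂, so n(H₂) = 0.6143/2 = 0.3071 mol.
V = nRT/P = (0.3071 × 8.314 × 332) / (85.4 × 10³) = 0.00993 m³ = 9.93 L.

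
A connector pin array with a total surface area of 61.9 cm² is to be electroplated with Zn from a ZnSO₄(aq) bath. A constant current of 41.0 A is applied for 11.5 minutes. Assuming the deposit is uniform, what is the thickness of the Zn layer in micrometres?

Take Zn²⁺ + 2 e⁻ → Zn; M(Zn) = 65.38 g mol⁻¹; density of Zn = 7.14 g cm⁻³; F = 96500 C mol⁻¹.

Q = I·t = 41.00 × 690.00 = 28290 C; n(e⁻) = 0.2932 mol.
n(Zn) = n(e⁻)/2 = 0.1466 mol, so m = 0.1466 × 65.38 = 9.583 g.
Volume = m/ρ = 9.583 / 7.14 = 1.342 cm³.
Thickness = V/A = 1.342 / 61.9 = 0.0217 cm = 217 μm.

217 μm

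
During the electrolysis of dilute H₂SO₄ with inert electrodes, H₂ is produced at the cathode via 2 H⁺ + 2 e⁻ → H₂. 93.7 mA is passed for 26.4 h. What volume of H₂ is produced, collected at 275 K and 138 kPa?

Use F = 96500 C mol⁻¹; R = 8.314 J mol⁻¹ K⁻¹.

Q = I·t = 0.09370 A × 95040 s = 8905 C.
n(e⁻) = Q/F = 8905 / 96500 = 0.09228 mol.
2 electrons are transferred per H₂ molecule, so n(H₂) = 0.09228 / 2 = 0.04614 mol.
V = nRT/P = (0.04614 × 8.314 × 275) / (138 × 10³ Pa) = 7.64 × 10⁻⁴ m³ = 0.764 L.

0.764 L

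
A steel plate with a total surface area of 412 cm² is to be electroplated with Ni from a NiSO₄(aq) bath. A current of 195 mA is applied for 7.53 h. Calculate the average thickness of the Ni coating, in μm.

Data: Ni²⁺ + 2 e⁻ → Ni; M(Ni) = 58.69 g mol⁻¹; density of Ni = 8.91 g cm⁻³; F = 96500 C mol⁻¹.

4.38 μm

Q = I·t = 0.1950 × 27108 = 5286 C; n(e⁻) = 0.05478 mol.
n(Ni) = n(e⁻)/2 = 0.02739 mol, so m = 0.02739 × 58.69 = 1.607 g.
Volume = m/ρ = 1.607 / 8.91 = 0.1804 cm³.
Thickness = V/A = 0.1804 / 412 = 4.38 × 10⁻⁴ cm = 4.38 μm.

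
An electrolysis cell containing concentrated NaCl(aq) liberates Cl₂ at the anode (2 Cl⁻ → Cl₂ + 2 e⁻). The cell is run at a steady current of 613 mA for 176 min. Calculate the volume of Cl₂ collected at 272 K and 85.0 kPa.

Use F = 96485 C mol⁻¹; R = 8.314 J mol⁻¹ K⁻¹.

Q = I·t = 0.6130 A × 10560 s = 6473 C.
n(e⁻) = Q/F = 6473 / 96485 = 0.06709 mol.
2 electrons are transferred per Cl₂ molecule, so n(Cl₂) = 0.06709 / 2 = 0.03355 mol.
V = nRT/P = (0.03355 × 8.314 × 272) / (85.0 × 10³ Pa) = 8.92 × 10⁻⁴ m³ = 0.892 L.

0.892 L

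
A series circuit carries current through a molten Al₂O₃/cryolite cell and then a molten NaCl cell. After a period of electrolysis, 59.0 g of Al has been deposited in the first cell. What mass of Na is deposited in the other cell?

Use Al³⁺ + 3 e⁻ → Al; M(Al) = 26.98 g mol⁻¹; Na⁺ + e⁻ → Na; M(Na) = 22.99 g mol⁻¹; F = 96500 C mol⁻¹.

n(Al) = 59.0 / 26.98 = 2.187 mol.
Since Al³⁺ + 3 e⁻ → Al, n(e⁻) passed = 3 × 2.187 = 6.560 mol.
Cells in series carry the same charge, so the same 6.560 mol of electrons passes through cell 2.
Na⁺ + e⁻ → Na, so n(Na) = 6.560 / 1 = 6.560 mol.
m(Na) = 6.560 × 22.99 = 151 g.

151 g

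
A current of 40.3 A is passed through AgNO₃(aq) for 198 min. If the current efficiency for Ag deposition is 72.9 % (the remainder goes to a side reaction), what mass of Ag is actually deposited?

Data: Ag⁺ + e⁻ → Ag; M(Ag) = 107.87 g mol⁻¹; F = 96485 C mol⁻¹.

Q = I·t = 40.30 × 11880 = 478800 C.
n(e⁻) = 478800/96485 = 4.962 mol; theoretically n(Ag) = 4.962/1 = 4.962 mol, m_theo = 535.3 g.
At 72.9 % efficiency, m_actual = 0.729 × 535.3 = 390 g.

390 g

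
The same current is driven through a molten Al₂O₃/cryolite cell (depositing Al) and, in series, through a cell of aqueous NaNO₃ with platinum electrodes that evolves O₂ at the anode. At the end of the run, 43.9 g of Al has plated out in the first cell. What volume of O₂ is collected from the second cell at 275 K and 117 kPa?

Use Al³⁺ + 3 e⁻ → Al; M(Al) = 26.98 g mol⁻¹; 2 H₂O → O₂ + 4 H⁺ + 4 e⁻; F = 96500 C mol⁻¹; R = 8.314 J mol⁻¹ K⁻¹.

23.8 L

n(Al) = 43.9 / 26.98 = 1.627 mol, so n(e⁻) = 3 × 1.627 = 4.881 mol.
The cells are in series, so the same 4.881 mol of electrons passes through the second cell.
2 H₂O → O₂ + 4 H⁺ + 4 e⁻ — 4 mol e⁻ per mol O₂, so n(O₂) = 4.881/4 = 1.220 mol.
V = nRT/P = (1.220 × 8.314 × 275) / (117 × 10³) = 0.0238 m³ = 23.8 L.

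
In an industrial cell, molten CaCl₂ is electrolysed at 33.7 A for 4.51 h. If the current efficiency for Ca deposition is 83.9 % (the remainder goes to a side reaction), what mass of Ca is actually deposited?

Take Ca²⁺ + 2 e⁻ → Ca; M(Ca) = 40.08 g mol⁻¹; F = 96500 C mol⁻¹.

95.3 g

Q = I·t = 33.70 × 16236 = 547200 C.
n(e⁻) = 547200/96500 = 5.670 mol; theoretically n(Ca) = 5.670/2 = 2.835 mol, m_theo = 113.6 g.
At 83.9 % efficiency, m_actual = 0.839 × 113.6 = 95.3 g.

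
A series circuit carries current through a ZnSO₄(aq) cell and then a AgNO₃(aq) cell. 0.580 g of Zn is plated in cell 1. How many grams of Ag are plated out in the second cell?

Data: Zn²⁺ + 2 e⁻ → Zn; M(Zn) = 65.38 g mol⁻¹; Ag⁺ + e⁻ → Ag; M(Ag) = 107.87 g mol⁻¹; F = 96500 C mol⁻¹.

n(Zn) = 0.580 / 65.38 = 0.008871 mol.
Since Zn²⁺ + 2 e⁻ → Zn, n(e⁻) passed = 2 × 0.008871 = 0.01774 mol.
Cells in series carry the same charge, so the same 0.01774 mol of electrons passes through cell 2.
Ag⁺ + e⁻ → Ag, so n(Ag) = 0.01774 / 1 = 0.01774 mol.
m(Ag) = 0.01774 × 107.87 = 1.91 g.

1.91 g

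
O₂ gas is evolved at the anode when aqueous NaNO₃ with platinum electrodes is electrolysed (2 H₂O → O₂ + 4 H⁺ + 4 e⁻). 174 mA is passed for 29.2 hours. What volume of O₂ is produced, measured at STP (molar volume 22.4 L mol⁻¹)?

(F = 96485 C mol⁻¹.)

1.06 L

Q = I·t = 0.1740 A × 105120 s = 18290 C.
n(e⁻) = Q/F = 18290 / 96485 = 0.1896 mol.
4 electrons are transferred per O₂ molecule, so n(O₂) = 0.1896 / 4 = 0.04739 mol.
V = n × V_m = 0.04739 × 22.4 = 1.06 L.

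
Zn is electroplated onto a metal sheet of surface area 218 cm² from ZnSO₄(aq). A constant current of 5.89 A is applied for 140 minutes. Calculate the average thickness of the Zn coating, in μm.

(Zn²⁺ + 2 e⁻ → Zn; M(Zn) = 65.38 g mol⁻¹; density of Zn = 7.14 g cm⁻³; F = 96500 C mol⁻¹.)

108 μm

Q = I·t = 5.890 × 8400.0 = 49480 C; n(e⁻) = 0.5127 mol.
n(Zn) = n(e⁻)/2 = 0.2564 mol, so m = 0.2564 × 65.38 = 16.76 g.
Volume = m/ρ = 16.76 / 7.14 = 2.347 cm³.
Thickness = V/A = 2.347 / 218 = 0.0108 cm = 108 μm.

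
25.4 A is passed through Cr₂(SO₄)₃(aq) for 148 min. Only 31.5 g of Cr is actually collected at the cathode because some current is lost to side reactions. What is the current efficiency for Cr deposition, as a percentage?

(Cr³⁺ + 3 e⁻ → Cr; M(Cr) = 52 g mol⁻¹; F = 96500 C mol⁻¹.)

Q = I·t = 25.40 × 8880.0 = 225600 C; n(e⁻) = 225600/96500 = 2.337 mol.
Theoretical n(Cr) = n(e⁻)/3 = 0.7791 mol, i.e. m_theo = 0.7791 × 52 = 40.51 g.
Efficiency = m_actual / m_theo = 31.5 / 40.51 = 77.8 %.

77.8 %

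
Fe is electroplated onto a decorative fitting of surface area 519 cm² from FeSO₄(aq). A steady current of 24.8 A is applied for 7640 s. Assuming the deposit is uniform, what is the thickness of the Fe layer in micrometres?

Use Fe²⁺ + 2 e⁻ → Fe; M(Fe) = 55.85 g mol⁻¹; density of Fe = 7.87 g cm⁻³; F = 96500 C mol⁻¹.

Q = I·t = 24.80 × 7640.0 = 189500 C; n(e⁻) = 1.963 mol.
n(Fe) = n(e⁻)/2 = 0.9817 mol, so m = 0.9817 × 55.85 = 54.83 g.
Volume = m/ρ = 54.83 / 7.87 = 6.967 cm³.
Thickness = V/A = 6.967 / 519 = 0.0134 cm = 134 μm.

134 μm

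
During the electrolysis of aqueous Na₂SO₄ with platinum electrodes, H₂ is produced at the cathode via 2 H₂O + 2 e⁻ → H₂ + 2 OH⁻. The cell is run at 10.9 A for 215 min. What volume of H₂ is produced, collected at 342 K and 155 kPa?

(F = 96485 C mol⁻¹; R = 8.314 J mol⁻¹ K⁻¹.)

13.4 L

Q = I·t = 10.90 A × 12900 s = 140600 C.
n(e⁻) = Q/F = 140600 / 96485 = 1.457 mol.
2 electrons are transferred per H₂ molecule, so n(H₂) = 1.457 / 2 = 0.7287 mol.
V = nRT/P = (0.7287 × 8.314 × 342) / (155 × 10³ Pa) = 0.0134 m³ = 13.4 L.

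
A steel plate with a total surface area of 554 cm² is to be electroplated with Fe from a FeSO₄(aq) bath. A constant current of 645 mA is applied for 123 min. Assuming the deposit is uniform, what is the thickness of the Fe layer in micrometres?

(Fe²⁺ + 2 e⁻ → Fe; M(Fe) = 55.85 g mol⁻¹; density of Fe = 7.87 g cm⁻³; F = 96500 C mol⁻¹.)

Q = I·t = 0.6450 × 7380.0 = 4760 C; n(e⁻) = 0.04933 mol.
n(Fe) = n(e⁻)/2 = 0.02466 mol, so m = 0.02466 × 55.85 = 1.377 g.
Volume = m/ρ = 1.377 / 7.87 = 0.1750 cm³.
Thickness = V/A = 0.1750 / 554 = 3.16 × 10⁻⁴ cm = 3.16 μm.

3.16 μm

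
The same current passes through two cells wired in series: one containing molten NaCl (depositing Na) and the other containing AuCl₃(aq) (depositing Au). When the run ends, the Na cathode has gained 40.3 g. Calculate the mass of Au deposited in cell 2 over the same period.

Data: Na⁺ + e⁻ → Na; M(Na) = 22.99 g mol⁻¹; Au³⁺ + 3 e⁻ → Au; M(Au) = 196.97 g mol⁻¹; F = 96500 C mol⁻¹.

115 g

n(Na) = 40.3 / 22.99 = 1.753 mol.
Since Na⁺ + e⁻ → Na, n(e⁻) passed = 1 × 1.753 = 1.753 mol.
Cells in series carry the same charge, so the same 1.753 mol of electrons passes through cell 2.
Au³⁺ + 3 e⁻ → Au, so n(Au) = 1.753 / 3 = 0.5843 mol.
m(Au) = 0.5843 × 196.97 = 115 g.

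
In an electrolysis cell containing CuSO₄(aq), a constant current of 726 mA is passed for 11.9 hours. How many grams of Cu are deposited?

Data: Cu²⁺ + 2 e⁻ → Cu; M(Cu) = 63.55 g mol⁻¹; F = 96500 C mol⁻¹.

Q = I·t = 0.7260 A × 42840 s = 31100 C.
n(e⁻) = Q/F = 31100 / 96500 = 0.3223 mol.
Cu²⁺ + 2 e⁻ → Cu, so n(Cu) = n(e⁻)/2 = 0.1611 mol.
m = n·M = 0.1611 × 63.55 = 10.2 g.

10.2 g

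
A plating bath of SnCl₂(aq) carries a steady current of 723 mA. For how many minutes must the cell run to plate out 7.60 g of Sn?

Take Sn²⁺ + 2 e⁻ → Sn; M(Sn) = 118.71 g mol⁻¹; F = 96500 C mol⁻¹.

n(Sn) = m/M = 7.60 / 118.71 = 0.06402 mol.
Each Sn atom requires 2 electrons, so n(e⁻) = 2 × 0.06402 = 0.1280 mol.
Q = n(e⁻)·F = 0.1280 × 96500 = 12360 C.
t = Q/I = 12360 / 0.7230 A = 17090 s = 285 min.

285 min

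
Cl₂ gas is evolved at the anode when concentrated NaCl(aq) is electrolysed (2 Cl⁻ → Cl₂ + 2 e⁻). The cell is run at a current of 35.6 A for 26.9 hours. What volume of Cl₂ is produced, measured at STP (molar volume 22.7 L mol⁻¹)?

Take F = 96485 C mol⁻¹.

Q = I·t = 35.60 A × 96840 s = 3448000 C.
n(e⁻) = Q/F = 3448000 / 96485 = 35.73 mol.
2 electrons are transferred per Cl₂ molecule, so n(Cl₂) = 35.73 / 2 = 17.87 mol.
V = n × V_m = 17.87 × 22.7 = 406 L.

406 L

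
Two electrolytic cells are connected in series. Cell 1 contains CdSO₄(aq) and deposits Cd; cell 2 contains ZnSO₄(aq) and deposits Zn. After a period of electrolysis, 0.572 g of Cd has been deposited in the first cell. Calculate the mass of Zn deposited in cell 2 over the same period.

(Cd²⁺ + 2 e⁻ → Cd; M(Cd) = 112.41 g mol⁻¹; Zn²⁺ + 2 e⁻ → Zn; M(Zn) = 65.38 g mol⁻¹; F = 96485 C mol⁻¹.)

n(Cd) = 0.572 / 112.41 = 0.005089 mol.
Since Cd²⁺ + 2 e⁻ → Cd, n(e⁻) passed = 2 × 0.005089 = 0.01018 mol.
Cells in series carry the same charge, so the same 0.01018 mol of electrons passes through cell 2.
Zn²⁺ + 2 e⁻ → Zn, so n(Zn) = 0.01018 / 2 = 0.005089 mol.
m(Zn) = 0.005089 × 65.38 = 0.333 g.

0.333 g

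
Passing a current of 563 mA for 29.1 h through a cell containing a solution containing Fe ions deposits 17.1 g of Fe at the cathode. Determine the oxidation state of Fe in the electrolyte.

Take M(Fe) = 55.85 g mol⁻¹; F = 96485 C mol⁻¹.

+2

Q = I·t = 0.5630 A × 104760 s = 58980 C, so n(e⁻) = 58980/96485 = 0.6113 mol.
n(Fe) deposited = 17.1 / 55.85 = 0.3062 mol.
Electrons per atom = n(e⁻)/n(Fe) = 0.6113 / 0.3062 = 2.00 ≈ 2, so the ion is Fe²⁺.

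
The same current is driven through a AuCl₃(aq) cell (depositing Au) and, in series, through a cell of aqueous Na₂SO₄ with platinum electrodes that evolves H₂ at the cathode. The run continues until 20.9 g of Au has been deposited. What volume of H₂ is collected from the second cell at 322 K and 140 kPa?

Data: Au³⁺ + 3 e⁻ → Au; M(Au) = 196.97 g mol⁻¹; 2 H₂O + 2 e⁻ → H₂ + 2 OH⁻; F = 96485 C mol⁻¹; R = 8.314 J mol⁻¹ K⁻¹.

3.04 L

n(Au) = 20.9 / 196.97 = 0.1061 mol, so n(e⁻) = 3 × 0.1061 = 0.3183 mol.
The cells are in series, so the same 0.3183 mol of electrons passes through the second cell.
2 H₂O + 2 e⁻ → H₂ + 2 OH⁻ — 2 mol e⁻ per mol H₂, so n(H₂) = 0.3183/2 = 0.1592 mol.
V = nRT/P = (0.1592 × 8.314 × 322) / (140 × 10³) = 0.00304 m³ = 3.04 L.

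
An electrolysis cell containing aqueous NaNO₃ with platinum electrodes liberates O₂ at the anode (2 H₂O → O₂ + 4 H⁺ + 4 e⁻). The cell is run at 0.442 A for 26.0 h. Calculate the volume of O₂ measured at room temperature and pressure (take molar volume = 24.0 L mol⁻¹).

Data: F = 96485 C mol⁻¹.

2.57 L

Q = I·t = 0.4420 A × 93600 s = 41370 C.
n(e⁻) = Q/F = 41370 / 96485 = 0.4288 mol.
4 electrons are transferred per O₂ molecule, so n(O₂) = 0.4288 / 4 = 0.1072 mol.
V = n × V_m = 0.1072 × 24.0 = 2.57 L.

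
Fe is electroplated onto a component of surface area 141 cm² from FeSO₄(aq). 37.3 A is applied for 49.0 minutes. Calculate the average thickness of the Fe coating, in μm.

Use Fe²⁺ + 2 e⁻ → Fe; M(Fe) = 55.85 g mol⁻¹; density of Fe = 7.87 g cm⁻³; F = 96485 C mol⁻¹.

286 μm

Q = I·t = 37.30 × 2940.0 = 109700 C; n(e⁻) = 1.137 mol.
n(Fe) = n(e⁻)/2 = 0.5683 mol, so m = 0.5683 × 55.85 = 31.74 g.
Volume = m/ρ = 31.74 / 7.87 = 4.033 cm³.
Thickness = V/A = 4.033 / 141 = 0.0286 cm = 286 μm.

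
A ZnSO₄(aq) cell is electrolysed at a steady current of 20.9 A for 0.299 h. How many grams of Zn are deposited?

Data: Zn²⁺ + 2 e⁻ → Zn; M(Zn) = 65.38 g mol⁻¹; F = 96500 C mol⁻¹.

Q = I·t = 20.90 A × 1076.4 s = 22500 C.
n(e⁻) = Q/F = 22500 / 96500 = 0.2331 mol.
Zn²⁺ + 2 e⁻ → Zn, so n(Zn) = n(e⁻)/2 = 0.1166 mol.
m = n·M = 0.1166 × 65.38 = 7.62 g.

7.62 g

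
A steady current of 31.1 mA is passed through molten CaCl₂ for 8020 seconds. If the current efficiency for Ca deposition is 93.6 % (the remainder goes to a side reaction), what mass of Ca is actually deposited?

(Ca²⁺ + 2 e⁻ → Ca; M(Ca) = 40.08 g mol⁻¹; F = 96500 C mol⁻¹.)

0.0485 g

Q = I·t = 0.03110 × 8020.0 = 249.4 C.
n(e⁻) = 249.4/96500 = 0.002585 mol; theoretically n(Ca) = 0.002585/2 = 0.001292 mol, m_theo = 0.05180 g.
At 93.6 % efficiency, m_actual = 0.936 × 0.05180 = 0.0485 g.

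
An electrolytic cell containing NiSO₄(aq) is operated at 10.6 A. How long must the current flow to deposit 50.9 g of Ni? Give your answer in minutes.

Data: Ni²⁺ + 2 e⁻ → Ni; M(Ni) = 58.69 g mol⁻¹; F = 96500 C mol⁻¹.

n(Ni) = m/M = 50.9 / 58.69 = 0.8673 mol.
Each Ni atom requires 2 electrons, so n(e⁻) = 2 × 0.8673 = 1.735 mol.
Q = n(e⁻)·F = 1.735 × 96500 = 167400 C.
t = Q/I = 167400 / 10.60 A = 15790 s = 263 min.

263 min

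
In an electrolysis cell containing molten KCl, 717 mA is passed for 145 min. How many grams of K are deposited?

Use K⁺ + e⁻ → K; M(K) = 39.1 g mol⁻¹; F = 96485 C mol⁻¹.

2.53 g

Q = I·t = 0.7170 A × 8700.0 s = 6238 C.
n(e⁻) = Q/F = 6238 / 96485 = 0.06465 mol.
K⁺ + e⁻ → K, so n(K) = n(e⁻)/1 = 0.06465 mol.
m = n·M = 0.06465 × 39.1 = 2.53 g.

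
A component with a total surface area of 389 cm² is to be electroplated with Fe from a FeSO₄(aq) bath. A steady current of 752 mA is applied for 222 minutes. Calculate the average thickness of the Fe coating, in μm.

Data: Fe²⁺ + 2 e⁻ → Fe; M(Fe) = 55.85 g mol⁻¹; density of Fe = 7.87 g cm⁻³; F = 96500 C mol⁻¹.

Q = I·t = 0.7520 × 13320 = 10020 C; n(e⁻) = 0.1038 mol.
n(Fe) = n(e⁻)/2 = 0.05190 mol, so m = 0.05190 × 55.85 = 2.899 g.
Volume = m/ρ = 2.899 / 7.87 = 0.3683 cm³.
Thickness = V/A = 0.3683 / 389 = 9.47 × 10⁻⁴ cm = 9.47 μm.

9.47 μm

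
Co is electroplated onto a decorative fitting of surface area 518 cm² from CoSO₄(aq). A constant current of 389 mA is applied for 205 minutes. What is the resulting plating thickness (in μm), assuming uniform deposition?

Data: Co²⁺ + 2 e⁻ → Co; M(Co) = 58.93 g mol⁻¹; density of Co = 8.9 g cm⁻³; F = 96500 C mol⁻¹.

3.17 μm

Q = I·t = 0.3890 × 12300 = 4785 C; n(e⁻) = 0.04958 mol.
n(Co) = n(e⁻)/2 = 0.02479 mol, so m = 0.02479 × 58.93 = 1.461 g.
Volume = m/ρ = 1.461 / 8.9 = 0.1642 cm³.
Thickness = V/A = 0.1642 / 518 = 3.17 × 10⁻⁴ cm = 3.17 μm.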